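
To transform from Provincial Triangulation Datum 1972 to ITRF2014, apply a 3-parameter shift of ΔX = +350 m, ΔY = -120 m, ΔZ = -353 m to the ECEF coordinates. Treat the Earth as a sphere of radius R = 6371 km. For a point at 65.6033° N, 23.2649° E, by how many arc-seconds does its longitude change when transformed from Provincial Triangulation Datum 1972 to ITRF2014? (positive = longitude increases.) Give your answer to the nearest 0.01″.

Δλ = -19.48″

sin φ = 0.910707, cos φ = 0.413052, sin λ = 0.394983, cos λ = 0.918689.
East component: ΔE = −sin λ·ΔX + cos λ·ΔY = −(0.394983)(350) + (0.918689)(-120) = -248.49 m.
1° of latitude spans πR/180 = 111195 m; at latitude φ, 1° of longitude spans that × cos φ = 45929.3 m, so Δλ = -248.49 / 45929.3 × 3600 = -19.477″.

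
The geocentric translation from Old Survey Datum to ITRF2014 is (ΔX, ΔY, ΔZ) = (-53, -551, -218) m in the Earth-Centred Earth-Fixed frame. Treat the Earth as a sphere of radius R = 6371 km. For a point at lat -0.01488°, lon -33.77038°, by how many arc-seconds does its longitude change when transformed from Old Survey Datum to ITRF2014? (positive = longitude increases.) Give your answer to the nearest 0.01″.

sin φ = -0.000260, cos φ = 1.000000, sin λ = -0.555866, cos λ = 0.831272.
East component: ΔE = −sin λ·ΔX + cos λ·ΔY = −(-0.555866)(-53) + (0.831272)(-551) = -487.49 m.
1° of latitude spans πR/180 = 111195 m; at latitude φ, 1° of longitude spans that × cos φ = 111194.9 m, so Δλ = -487.49 / 111194.9 × 3600 = -15.783″.

Δλ = -15.78″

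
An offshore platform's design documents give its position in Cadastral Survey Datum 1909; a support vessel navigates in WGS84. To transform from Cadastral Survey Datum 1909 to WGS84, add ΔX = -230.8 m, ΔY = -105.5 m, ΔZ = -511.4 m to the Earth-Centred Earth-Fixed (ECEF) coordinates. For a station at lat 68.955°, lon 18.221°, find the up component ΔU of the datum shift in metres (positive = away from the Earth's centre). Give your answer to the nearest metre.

ΔU = -568 m

At φ = 68.955°, λ = 18.221°: sin φ = 0.933299, cos φ = 0.359101, sin λ = 0.312683, cos λ = 0.949858.
ΔU = cos φ cos λ·ΔX + cos φ sin λ·ΔY + sin φ·ΔZ = (0.359101)(0.949858)(-230.8) + (0.359101)(0.312683)(-105.5) + (0.933299)(-511.4) = -567.86 m.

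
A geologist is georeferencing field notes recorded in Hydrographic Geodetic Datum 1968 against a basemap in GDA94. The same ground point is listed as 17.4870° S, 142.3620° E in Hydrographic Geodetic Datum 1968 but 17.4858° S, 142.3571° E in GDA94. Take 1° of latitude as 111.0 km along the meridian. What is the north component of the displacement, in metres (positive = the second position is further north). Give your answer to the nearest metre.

ΔN = 133 m

Δφ = -17.4858° − -17.4870° = +0.0012°; Δλ = 142.3571° − 142.3620° = -0.0049°.
ΔN = Δφ × 111000 = 133.2 m; ΔE = Δλ × 111000 × cos(-17.4870°) = -0.0049 × 111000 × 0.953785 = -518.8 m.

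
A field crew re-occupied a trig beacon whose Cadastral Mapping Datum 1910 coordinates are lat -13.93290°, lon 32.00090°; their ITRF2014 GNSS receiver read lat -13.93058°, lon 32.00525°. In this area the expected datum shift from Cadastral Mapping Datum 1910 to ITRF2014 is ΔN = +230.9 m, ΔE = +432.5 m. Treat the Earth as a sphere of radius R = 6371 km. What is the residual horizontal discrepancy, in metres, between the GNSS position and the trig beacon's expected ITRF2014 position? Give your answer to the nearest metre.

46 m

Observed coordinate differences: Δφ = +0.00232°, Δλ = +0.00435°.
Converting to metres (1° lat = 111195 m, cos φ = 0.970578): observed ΔN = 258.0 m, observed ΔE = 469.5 m.
Subtracting the expected shift leaves a residual of 258.0 − (230.9) = 27.1 m north and 469.5 − (432.5) = 37.0 m east.
Residual distance = √(27.1² + 37.0²) = 45.8 m.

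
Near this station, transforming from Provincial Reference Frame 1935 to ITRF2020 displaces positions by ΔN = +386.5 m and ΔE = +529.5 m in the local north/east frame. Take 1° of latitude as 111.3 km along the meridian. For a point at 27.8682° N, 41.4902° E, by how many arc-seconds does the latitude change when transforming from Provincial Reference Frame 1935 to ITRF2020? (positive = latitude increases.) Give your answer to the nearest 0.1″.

1° of latitude = 111.3 km, so Δφ = 386.5 / 111300 = 0.0034726° = 12.501″.

Δφ = 12.5″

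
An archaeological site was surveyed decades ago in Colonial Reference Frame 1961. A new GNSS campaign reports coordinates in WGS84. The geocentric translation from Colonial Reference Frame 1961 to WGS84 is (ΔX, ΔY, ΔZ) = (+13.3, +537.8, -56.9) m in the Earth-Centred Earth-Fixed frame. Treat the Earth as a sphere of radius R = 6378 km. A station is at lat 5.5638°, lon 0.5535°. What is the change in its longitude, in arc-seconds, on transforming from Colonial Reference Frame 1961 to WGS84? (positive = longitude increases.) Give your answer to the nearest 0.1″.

Δλ = 17.5″

sin φ = 0.096954, cos φ = 0.995289, sin λ = 0.009660, cos λ = 0.999953.
East component: ΔE = −sin λ·ΔX + cos λ·ΔY = −(0.009660)(13.3) + (0.999953)(537.8) = 537.65 m.
1° of latitude spans πR/180 = 111317 m; at latitude φ, 1° of longitude spans that × cos φ = 110792.7 m, so Δλ = 537.65 / 110792.7 × 3600 = 17.470″.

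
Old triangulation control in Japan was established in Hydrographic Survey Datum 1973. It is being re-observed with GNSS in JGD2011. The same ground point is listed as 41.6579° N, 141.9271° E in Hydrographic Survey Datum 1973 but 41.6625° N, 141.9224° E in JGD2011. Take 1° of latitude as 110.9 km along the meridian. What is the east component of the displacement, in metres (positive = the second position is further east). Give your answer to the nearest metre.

Δφ = 41.6625° − 41.6579° = +0.0046°; Δλ = 141.9224° − 141.9271° = -0.0047°.
ΔN = Δφ × 110900 = 510.1 m; ΔE = Δλ × 110900 × cos(41.6579°) = -0.0047 × 110900 × 0.747127 = -389.4 m.

ΔE = -389 m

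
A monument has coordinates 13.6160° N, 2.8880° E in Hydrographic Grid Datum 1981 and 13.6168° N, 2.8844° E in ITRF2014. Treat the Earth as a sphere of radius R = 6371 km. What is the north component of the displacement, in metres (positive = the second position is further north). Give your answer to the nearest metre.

Δφ = 13.6168° − 13.6160° = +0.0008°; Δλ = 2.8844° − 2.8880° = -0.0036°.
1° along a meridian = πR/180 = 111195 m.
ΔN = Δφ × 111195 = 89.0 m; ΔE = Δλ × 111195 × cos(13.6160°) = -0.0036 × 111195 × 0.971895 = -389.1 m.

ΔN = 89 m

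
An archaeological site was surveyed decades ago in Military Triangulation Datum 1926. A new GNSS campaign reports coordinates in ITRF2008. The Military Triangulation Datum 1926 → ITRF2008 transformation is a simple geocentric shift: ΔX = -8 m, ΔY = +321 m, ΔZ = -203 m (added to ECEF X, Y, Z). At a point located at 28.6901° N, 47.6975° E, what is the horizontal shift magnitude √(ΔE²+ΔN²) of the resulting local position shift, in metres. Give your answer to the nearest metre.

The local east axis at (φ, λ) is (−sin λ, cos λ, 0), so ΔE = −sin(47.6975°)·(-8) + cos(47.6975°)·321 = 221.96 m.
The local north axis is (−sin φ cos λ, −sin φ sin λ, cos φ), giving ΔN = 2.585 − 113.975 − 178.078 = -289.47 m.
Horizontal magnitude = √(ΔE² + ΔN²) = √(221.96² + (-289.47)²) = 364.77 m.

365 m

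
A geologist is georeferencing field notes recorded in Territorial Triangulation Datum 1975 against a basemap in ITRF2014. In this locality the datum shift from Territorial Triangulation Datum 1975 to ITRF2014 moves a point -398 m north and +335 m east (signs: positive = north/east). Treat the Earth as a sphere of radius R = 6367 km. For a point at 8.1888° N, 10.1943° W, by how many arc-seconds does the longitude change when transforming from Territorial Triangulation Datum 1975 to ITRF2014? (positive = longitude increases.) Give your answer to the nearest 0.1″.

At latitude 8.1888°, cos φ = 0.989804.
One radian of longitude at latitude φ spans R cos φ, so Δλ = ΔE / (R cos φ) = 335.0 / (6367000 × 0.989804) = 5.3157e-05 rad = 10.964″.

Δλ = 11.0″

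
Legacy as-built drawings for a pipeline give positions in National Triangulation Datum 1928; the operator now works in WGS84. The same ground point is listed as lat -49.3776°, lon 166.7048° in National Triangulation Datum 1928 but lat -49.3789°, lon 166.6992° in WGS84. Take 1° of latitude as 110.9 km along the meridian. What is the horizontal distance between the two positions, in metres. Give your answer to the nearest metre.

Δφ = -49.3789° − -49.3776° = -0.0013°; Δλ = 166.6992° − 166.7048° = -0.0056°.
ΔN = Δφ × 110900 = -144.2 m; ΔE = Δλ × 110900 × cos(-49.3776°) = -0.0056 × 110900 × 0.651071 = -404.3 m.
Distance = √(ΔE² + ΔN²) = √((-404.3)² + (-144.2)²) = 429.3 m.

429 m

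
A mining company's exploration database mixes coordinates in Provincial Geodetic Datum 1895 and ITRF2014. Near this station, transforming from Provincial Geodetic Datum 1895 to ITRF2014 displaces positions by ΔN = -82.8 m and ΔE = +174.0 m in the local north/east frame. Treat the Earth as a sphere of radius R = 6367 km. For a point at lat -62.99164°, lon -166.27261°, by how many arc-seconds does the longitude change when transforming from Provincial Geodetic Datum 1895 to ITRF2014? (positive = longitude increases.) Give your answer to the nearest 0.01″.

Δλ = 12.41″

At latitude -62.99164°, cos φ = 0.454121.
One radian of longitude at latitude φ spans R cos φ, so Δλ = ΔE / (R cos φ) = 174.0 / (6367000 × 0.454121) = 6.0179e-05 rad = 12.413″.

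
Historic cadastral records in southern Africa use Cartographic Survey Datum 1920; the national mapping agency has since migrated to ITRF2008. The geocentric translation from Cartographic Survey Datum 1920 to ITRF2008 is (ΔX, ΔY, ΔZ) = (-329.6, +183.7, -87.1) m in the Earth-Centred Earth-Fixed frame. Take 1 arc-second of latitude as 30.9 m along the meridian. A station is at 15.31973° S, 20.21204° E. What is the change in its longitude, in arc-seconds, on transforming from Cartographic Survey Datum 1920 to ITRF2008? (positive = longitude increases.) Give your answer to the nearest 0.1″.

Δλ = 9.6″

sin φ = -0.264205, cos φ = 0.964466, sin λ = 0.345495, cos λ = 0.938420.
East component: ΔE = −sin λ·ΔX + cos λ·ΔY = −(0.345495)(-329.6) + (0.938420)(183.7) = 286.26 m.
1° of latitude spans 3600 × 30.90 = 111240 m; at latitude φ, 1° of longitude spans that × cos φ = 107287.3 m, so Δλ = 286.26 / 107287.3 × 3600 = 9.605″.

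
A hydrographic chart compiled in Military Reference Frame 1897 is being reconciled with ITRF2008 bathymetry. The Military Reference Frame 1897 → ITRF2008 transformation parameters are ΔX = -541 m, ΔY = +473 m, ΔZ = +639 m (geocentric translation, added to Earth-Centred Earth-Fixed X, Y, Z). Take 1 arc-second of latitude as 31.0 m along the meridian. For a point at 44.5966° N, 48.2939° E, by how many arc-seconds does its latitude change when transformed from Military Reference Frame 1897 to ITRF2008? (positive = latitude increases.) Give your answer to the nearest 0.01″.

sin φ = 0.702111, cos φ = 0.712068, sin λ = 0.746567, cos λ = 0.665310.
North component: ΔN = −sin φ cos λ·ΔX − sin φ sin λ·ΔY + cos φ·ΔZ = −(0.702111)(0.665310)(-541) − (0.702111)(0.746567)(473) + (0.712068)(639) = 459.79 m.
1° of latitude spans 3600 × 31.00 = 111600 m, so Δφ = 459.79 / 111600 × 3600 = 14.832″.

Δφ = 14.83″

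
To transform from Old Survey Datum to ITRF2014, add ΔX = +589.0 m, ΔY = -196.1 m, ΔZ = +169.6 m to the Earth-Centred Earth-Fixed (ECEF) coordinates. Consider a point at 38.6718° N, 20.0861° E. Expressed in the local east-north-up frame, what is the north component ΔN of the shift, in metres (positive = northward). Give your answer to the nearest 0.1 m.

ΔN = -171.2 m

The local north axis is (−sin φ cos λ, −sin φ sin λ, cos φ), giving ΔN = -345.656 + 42.082 + 132.413 = -171.16 m.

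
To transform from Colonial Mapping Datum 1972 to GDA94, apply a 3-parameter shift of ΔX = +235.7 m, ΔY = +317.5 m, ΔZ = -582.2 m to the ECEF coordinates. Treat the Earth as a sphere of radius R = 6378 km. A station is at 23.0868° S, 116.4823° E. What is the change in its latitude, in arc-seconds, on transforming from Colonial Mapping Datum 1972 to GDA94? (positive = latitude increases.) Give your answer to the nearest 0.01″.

Δφ = -15.05″

sin φ = -0.392125, cos φ = 0.919912, sin λ = 0.895072, cos λ = -0.445921.
North component: ΔN = −sin φ cos λ·ΔX − sin φ sin λ·ΔY + cos φ·ΔZ = −(-0.392125)(-0.445921)(235.7) − (-0.392125)(0.895072)(317.5) + (0.919912)(-582.2) = -465.35 m.
1° of latitude spans πR/180 = 111317 m, so Δφ = -465.35 / 111317 × 3600 = -15.049″.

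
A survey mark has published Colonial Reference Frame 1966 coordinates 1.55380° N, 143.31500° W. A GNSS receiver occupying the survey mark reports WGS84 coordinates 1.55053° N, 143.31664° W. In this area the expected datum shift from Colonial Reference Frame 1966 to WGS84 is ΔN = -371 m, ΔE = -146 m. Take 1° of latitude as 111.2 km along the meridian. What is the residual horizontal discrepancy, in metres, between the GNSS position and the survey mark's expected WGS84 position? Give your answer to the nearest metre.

37 m

Observed coordinate differences: Δφ = -0.00327°, Δλ = -0.00164°.
Converting to metres (1° lat = 111200 m, cos φ = 0.999632): observed ΔN = -363.6 m, observed ΔE = -182.3 m.
Subtracting the expected shift leaves a residual of -363.6 − (-371) = 7.4 m north and -182.3 − (-146) = -36.3 m east.
Residual distance = √(7.4² + (-36.3)²) = 37.0 m.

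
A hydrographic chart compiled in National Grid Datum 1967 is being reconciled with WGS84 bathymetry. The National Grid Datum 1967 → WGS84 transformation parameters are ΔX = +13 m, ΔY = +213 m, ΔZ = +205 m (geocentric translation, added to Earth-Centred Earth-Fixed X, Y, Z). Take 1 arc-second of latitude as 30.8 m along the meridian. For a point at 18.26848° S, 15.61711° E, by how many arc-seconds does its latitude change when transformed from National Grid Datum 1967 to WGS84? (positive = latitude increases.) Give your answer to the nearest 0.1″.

Δφ = 7.0″

sin φ = -0.313470, cos φ = 0.949598, sin λ = 0.269207, cos λ = 0.963082.
North component: ΔN = −sin φ cos λ·ΔX − sin φ sin λ·ΔY + cos φ·ΔZ = −(-0.313470)(0.963082)(13) − (-0.313470)(0.269207)(213) + (0.949598)(205) = 216.57 m.
1° of latitude spans 3600 × 30.80 = 110880 m, so Δφ = 216.57 / 110880 × 3600 = 7.031″.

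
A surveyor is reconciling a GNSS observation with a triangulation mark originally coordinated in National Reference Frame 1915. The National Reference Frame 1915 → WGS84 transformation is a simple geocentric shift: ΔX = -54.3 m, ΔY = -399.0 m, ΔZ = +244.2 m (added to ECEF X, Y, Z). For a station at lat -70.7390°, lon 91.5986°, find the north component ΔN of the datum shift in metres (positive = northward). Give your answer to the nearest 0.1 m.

ΔN = -294.5 m

At φ = -70.7390°, λ = 91.5986°: sin φ = -0.944026, cos φ = 0.329872, sin λ = 0.999611, cos λ = -0.027897.
ΔN = −sin φ cos λ·ΔX − sin φ sin λ·ΔY + cos φ·ΔZ = −(-0.944026)(-0.027897)(-54.3) − (-0.944026)(0.999611)(-399.0) + (0.329872)(244.2) = -294.53 m.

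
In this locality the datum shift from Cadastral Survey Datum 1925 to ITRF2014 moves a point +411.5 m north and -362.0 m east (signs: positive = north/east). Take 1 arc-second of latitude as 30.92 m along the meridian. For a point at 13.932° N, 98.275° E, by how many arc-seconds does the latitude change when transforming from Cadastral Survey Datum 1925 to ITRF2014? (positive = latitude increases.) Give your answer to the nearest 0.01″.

Δφ = 13.31″

1″ of latitude = 30.92 m, so Δφ = 411.5 / 30.92 = 13.309″.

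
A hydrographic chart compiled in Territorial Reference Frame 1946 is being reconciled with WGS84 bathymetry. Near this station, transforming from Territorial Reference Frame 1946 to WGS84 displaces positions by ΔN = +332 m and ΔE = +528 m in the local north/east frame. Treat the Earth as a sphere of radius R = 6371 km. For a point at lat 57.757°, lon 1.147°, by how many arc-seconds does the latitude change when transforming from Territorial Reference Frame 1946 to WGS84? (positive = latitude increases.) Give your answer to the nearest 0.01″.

On a sphere of radius R, 1 rad of latitude = R, so Δφ = ΔN / R = 332.0 / 6371000 = 5.2111e-05 rad = 10.749″.

Δφ = 10.75″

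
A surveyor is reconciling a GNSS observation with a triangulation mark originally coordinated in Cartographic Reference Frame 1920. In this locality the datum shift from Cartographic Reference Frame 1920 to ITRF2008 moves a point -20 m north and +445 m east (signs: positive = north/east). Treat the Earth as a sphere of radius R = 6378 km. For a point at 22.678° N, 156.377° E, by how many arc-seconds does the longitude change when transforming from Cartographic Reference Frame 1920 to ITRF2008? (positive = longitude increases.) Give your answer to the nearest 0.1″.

At latitude 22.678°, cos φ = 0.922686.
One radian of longitude at latitude φ spans R cos φ, so Δλ = ΔE / (R cos φ) = 445.0 / (6378000 × 0.922686) = 7.5617e-05 rad = 15.597″.

Δλ = 15.6″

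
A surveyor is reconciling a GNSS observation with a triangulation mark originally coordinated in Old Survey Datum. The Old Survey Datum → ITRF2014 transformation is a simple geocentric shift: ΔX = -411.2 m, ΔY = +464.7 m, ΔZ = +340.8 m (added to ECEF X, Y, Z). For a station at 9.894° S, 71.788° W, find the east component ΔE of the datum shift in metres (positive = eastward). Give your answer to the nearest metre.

ΔE = -245 m

The local east axis at (φ, λ) is (−sin λ, cos λ, 0), so ΔE = −sin(-71.788°)·(-411.2) + cos(-71.788°)·464.7 = -245.37 m.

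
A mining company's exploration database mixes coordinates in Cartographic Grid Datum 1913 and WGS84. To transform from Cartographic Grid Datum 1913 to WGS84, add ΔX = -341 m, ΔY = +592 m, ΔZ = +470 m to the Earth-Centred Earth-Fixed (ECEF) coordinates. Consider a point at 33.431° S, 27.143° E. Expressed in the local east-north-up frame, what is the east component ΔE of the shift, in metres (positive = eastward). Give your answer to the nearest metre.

ΔE = 682 m

At φ = -33.431°, λ = 27.143°: sin φ = -0.550932, cos φ = 0.834550, sin λ = 0.456213, cos λ = 0.889871.
ΔE = −sin λ·ΔX + cos λ·ΔY = −(0.456213)·(-341) + (0.889871)·(592) = 682.37 m.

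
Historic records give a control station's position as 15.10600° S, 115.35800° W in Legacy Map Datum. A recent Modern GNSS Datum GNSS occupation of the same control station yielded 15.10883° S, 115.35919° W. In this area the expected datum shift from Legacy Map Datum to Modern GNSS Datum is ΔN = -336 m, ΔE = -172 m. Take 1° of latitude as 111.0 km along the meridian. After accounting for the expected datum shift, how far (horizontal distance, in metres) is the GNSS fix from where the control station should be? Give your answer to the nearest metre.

Observed coordinate differences: Δφ = -0.00283°, Δλ = -0.00119°.
Converting to metres (1° lat = 111000 m, cos φ = 0.965445): observed ΔN = -314.1 m, observed ΔE = -127.5 m.
Subtracting the expected shift leaves a residual of -314.1 − (-336) = 21.9 m north and -127.5 − (-172) = 44.5 m east.
Residual distance = √(21.9² + 44.5²) = 49.6 m.

50 m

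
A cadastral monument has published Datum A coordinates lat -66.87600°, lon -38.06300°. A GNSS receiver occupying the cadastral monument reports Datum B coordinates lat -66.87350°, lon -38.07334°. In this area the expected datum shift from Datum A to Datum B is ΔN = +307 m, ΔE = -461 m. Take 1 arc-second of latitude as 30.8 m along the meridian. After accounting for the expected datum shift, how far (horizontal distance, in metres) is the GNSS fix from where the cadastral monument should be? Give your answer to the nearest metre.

Observed coordinate differences: Δφ = +0.00250°, Δλ = -0.01034°.
Converting to metres (1° lat = 110880 m, cos φ = 0.392722): observed ΔN = 277.2 m, observed ΔE = -450.3 m.
Subtracting the expected shift leaves a residual of 277.2 − (307) = -29.8 m north and -450.3 − (-461) = 10.7 m east.
Residual distance = √((-29.8)² + 10.7²) = 31.7 m.

32 m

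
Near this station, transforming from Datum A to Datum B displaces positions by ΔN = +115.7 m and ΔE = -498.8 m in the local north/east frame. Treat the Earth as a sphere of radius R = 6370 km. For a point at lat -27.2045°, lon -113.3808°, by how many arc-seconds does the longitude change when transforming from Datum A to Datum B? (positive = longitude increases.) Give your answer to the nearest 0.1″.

At latitude -27.2045°, cos φ = 0.889380.
One radian of longitude at latitude φ spans R cos φ, so Δλ = ΔE / (R cos φ) = -498.8 / (6370000 × 0.889380) = -8.8044e-05 rad = -18.160″.

Δλ = -18.2″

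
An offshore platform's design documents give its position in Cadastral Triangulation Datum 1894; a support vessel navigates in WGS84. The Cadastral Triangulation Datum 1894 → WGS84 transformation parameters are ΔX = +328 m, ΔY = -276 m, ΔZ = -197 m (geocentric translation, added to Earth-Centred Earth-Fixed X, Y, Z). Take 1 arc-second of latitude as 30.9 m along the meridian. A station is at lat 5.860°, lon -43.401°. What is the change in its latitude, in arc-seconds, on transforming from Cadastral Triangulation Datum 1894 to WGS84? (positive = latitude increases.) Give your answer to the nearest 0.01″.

Δφ = -7.76″

sin φ = 0.102098, cos φ = 0.994774, sin λ = -0.687100, cos λ = 0.726563.
North component: ΔN = −sin φ cos λ·ΔX − sin φ sin λ·ΔY + cos φ·ΔZ = −(0.102098)(0.726563)(328) − (0.102098)(-0.687100)(-276) + (0.994774)(-197) = -239.66 m.
1° of latitude spans 3600 × 30.90 = 111240 m, so Δφ = -239.66 / 111240 × 3600 = -7.756″.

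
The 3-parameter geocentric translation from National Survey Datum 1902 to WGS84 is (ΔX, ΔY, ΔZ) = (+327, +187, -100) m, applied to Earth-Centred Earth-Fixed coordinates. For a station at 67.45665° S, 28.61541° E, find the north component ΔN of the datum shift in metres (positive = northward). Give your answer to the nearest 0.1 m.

ΔN = 309.5 m

At φ = -67.45665°, λ = 28.61541°: sin φ = -0.923590, cos φ = 0.383382, sin λ = 0.478928, cos λ = 0.877854.
ΔN = −sin φ cos λ·ΔX − sin φ sin λ·ΔY + cos φ·ΔZ = −(-0.923590)(0.877854)(327) − (-0.923590)(0.478928)(187) + (0.383382)(-100) = 309.50 m.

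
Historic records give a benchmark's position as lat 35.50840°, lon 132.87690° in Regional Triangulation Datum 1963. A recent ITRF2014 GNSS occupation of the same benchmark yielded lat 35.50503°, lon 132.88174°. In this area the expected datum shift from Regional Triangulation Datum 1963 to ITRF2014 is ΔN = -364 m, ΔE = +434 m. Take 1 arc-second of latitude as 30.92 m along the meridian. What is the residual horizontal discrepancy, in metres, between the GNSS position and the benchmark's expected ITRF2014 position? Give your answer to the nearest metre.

Observed coordinate differences: Δφ = -0.00337°, Δλ = +0.00484°.
Converting to metres (1° lat = 111312 m, cos φ = 0.814030): observed ΔN = -375.1 m, observed ΔE = 438.6 m.
Subtracting the expected shift leaves a residual of -375.1 − (-364) = -11.1 m north and 438.6 − (434) = 4.6 m east.
Residual distance = √((-11.1)² + 4.6²) = 12.0 m.

12 m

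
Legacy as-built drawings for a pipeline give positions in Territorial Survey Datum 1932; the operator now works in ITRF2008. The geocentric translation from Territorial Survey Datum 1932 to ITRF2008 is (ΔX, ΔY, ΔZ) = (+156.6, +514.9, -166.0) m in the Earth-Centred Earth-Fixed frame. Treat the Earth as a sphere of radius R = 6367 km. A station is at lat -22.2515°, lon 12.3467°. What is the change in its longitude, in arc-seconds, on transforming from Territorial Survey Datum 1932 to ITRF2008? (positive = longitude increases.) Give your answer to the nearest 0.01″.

Δλ = 16.43″

sin φ = -0.378673, cos φ = 0.925531, sin λ = 0.213827, cos λ = 0.976872.
East component: ΔE = −sin λ·ΔX + cos λ·ΔY = −(0.213827)(156.6) + (0.976872)(514.9) = 469.51 m.
1° of latitude spans πR/180 = 111125 m; at latitude φ, 1° of longitude spans that × cos φ = 102849.7 m, so Δλ = 469.51 / 102849.7 × 3600 = 16.434″.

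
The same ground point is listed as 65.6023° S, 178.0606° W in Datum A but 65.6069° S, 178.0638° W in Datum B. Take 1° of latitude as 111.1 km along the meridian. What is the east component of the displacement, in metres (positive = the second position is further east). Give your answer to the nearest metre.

ΔE = -147 m

Δφ = -65.6069° − -65.6023° = -0.0046°; Δλ = -178.0638° − -178.0606° = -0.0032°.
ΔN = Δφ × 111100 = -511.1 m; ΔE = Δλ × 111100 × cos(-65.6023°) = -0.0032 × 111100 × 0.413068 = -146.9 m.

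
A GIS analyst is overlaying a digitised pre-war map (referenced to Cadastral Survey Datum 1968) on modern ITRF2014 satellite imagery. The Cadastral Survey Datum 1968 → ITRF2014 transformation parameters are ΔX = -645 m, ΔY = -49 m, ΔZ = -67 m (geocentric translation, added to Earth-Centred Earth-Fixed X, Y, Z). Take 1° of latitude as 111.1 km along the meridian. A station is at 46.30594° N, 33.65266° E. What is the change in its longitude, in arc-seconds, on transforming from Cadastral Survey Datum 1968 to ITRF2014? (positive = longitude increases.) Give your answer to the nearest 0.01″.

Δλ = 14.85″

sin φ = 0.723039, cos φ = 0.690807, sin λ = 0.554157, cos λ = 0.832412.
East component: ΔE = −sin λ·ΔX + cos λ·ΔY = −(0.554157)(-645) + (0.832412)(-49) = 316.64 m.
1° of latitude spans 111100 m; at latitude φ, 1° of longitude spans that × cos φ = 76748.7 m, so Δλ = 316.64 / 76748.7 × 3600 = 14.853″.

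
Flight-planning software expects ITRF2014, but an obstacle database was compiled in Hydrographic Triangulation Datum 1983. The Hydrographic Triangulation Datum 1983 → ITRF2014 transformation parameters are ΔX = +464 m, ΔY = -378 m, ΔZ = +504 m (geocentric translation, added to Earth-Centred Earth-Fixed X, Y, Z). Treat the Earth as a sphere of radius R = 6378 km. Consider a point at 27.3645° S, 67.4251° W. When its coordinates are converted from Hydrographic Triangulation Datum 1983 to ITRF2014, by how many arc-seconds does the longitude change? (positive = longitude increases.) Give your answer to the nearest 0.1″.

sin φ = -0.459650, cos φ = 0.888100, sin λ = -0.923378, cos λ = 0.383891.
East component: ΔE = −sin λ·ΔX + cos λ·ΔY = −(-0.923378)(464) + (0.383891)(-378) = 283.34 m.
1° of latitude spans πR/180 = 111317 m; at latitude φ, 1° of longitude spans that × cos φ = 98860.8 m, so Δλ = 283.34 / 98860.8 × 3600 = 10.318″.

Δλ = 10.3″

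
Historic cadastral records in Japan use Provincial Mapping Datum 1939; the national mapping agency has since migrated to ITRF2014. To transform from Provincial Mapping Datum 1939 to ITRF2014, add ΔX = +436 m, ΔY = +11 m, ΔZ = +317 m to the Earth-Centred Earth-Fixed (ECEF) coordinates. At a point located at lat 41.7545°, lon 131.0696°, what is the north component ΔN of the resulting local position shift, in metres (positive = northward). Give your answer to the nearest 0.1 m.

The local north axis is (−sin φ cos λ, −sin φ sin λ, cos φ), giving ΔN = 190.753 − 5.523 + 236.484 = 421.71 m.

ΔN = 421.7 m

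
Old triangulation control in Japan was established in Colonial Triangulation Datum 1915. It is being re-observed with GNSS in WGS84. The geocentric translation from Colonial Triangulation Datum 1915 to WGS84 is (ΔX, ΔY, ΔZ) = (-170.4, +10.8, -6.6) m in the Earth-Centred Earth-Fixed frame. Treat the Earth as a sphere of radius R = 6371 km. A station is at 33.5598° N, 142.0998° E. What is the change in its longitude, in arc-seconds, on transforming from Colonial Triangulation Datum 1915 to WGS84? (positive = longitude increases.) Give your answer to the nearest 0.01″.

sin φ = 0.552807, cos φ = 0.833309, sin λ = 0.614288, cos λ = -0.789082.
East component: ΔE = −sin λ·ΔX + cos λ·ΔY = −(0.614288)(-170.4) + (-0.789082)(10.8) = 96.15 m.
1° of latitude spans πR/180 = 111195 m; at latitude φ, 1° of longitude spans that × cos φ = 92659.8 m, so Δλ = 96.15 / 92659.8 × 3600 = 3.736″.

Δλ = 3.74″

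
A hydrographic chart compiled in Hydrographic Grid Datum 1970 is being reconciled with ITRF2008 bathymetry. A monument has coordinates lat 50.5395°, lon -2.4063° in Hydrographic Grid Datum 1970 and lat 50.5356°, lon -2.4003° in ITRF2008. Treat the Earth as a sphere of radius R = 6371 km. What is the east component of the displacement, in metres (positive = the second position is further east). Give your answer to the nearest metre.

ΔE = 424 m

Δφ = 50.5356° − 50.5395° = -0.0039°; Δλ = -2.4003° − -2.4063° = +0.0060°.
1° along a meridian = πR/180 = 111195 m.
ΔN = Δφ × 111195 = -433.7 m; ΔE = Δλ × 111195 × cos(50.5395°) = +0.0060 × 111195 × 0.635546 = 424.0 m.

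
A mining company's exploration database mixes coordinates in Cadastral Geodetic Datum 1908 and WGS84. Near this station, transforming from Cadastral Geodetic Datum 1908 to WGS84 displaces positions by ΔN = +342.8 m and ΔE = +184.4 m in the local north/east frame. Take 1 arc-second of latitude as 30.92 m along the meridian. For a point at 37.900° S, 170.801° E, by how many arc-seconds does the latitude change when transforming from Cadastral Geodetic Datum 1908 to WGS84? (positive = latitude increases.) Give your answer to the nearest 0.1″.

1″ of latitude = 30.92 m, so Δφ = 342.8 / 30.92 = 11.087″.

Δφ = 11.1″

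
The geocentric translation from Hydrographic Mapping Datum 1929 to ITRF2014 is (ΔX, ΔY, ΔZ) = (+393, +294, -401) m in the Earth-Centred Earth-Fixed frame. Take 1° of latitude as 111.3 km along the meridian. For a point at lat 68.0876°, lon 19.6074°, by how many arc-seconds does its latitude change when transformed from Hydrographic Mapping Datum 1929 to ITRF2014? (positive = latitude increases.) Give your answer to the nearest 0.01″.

sin φ = 0.927756, cos φ = 0.373189, sin λ = 0.335573, cos λ = 0.942014.
North component: ΔN = −sin φ cos λ·ΔX − sin φ sin λ·ΔY + cos φ·ΔZ = −(0.927756)(0.942014)(393) − (0.927756)(0.335573)(294) + (0.373189)(-401) = -584.65 m.
1° of latitude spans 111300 m, so Δφ = -584.65 / 111300 × 3600 = -18.910″.

Δφ = -18.91″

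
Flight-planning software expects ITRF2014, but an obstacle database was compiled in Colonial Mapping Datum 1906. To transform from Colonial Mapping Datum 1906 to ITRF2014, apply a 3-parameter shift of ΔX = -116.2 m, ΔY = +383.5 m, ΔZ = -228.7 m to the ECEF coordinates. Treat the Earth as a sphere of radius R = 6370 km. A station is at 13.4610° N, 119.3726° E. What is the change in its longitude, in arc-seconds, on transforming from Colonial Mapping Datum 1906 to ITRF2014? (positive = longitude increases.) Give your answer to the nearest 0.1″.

Δλ = -2.9″

sin φ = 0.232783, cos φ = 0.972529, sin λ = 0.871448, cos λ = -0.490487.
East component: ΔE = −sin λ·ΔX + cos λ·ΔY = −(0.871448)(-116.2) + (-0.490487)(383.5) = -86.84 m.
1° of latitude spans πR/180 = 111177 m; at latitude φ, 1° of longitude spans that × cos φ = 108123.3 m, so Δλ = -86.84 / 108123.3 × 3600 = -2.891″.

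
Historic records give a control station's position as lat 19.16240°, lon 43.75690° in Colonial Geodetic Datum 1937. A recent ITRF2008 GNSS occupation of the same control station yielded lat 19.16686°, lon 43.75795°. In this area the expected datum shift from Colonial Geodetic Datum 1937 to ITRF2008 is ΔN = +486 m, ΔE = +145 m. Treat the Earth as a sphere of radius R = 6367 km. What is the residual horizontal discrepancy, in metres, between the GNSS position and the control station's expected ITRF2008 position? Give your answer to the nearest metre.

36 m

Observed coordinate differences: Δφ = +0.00446°, Δλ = +0.00105°.
Converting to metres (1° lat = 111125 m, cos φ = 0.944592): observed ΔN = 495.6 m, observed ΔE = 110.2 m.
Subtracting the expected shift leaves a residual of 495.6 − (486) = 9.6 m north and 110.2 − (145) = -34.8 m east.
Residual distance = √(9.6² + (-34.8)²) = 36.1 m.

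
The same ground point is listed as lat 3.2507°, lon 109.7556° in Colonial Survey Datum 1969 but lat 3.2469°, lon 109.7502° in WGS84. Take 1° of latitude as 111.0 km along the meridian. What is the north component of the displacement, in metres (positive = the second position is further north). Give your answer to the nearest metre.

Δφ = 3.2469° − 3.2507° = -0.0038°; Δλ = 109.7502° − 109.7556° = -0.0054°.
ΔN = Δφ × 111000 = -421.8 m; ΔE = Δλ × 111000 × cos(3.2507°) = -0.0054 × 111000 × 0.998391 = -598.4 m.

ΔN = -422 m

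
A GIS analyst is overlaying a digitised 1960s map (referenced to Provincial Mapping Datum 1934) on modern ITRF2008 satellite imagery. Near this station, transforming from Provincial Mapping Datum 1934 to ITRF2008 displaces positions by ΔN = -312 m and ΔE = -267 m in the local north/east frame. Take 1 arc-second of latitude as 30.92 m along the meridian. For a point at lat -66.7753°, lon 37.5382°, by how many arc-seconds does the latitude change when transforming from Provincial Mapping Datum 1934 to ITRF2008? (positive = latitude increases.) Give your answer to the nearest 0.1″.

Δφ = -10.1″

1″ of latitude = 30.92 m, so Δφ = -312.0 / 30.92 = -10.091″.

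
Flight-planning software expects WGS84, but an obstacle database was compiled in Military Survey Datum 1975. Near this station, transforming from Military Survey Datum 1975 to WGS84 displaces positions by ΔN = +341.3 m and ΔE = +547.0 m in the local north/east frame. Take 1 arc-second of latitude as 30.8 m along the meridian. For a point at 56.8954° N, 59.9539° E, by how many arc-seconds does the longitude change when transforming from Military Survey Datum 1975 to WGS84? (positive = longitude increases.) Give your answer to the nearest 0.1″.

At latitude 56.8954°, cos φ = 0.546169.
1″ of longitude at this latitude = 30.80 × cos φ = 16.8220 m, so Δλ = 547.0 / 16.8220 = 32.517″.

Δλ = 32.5″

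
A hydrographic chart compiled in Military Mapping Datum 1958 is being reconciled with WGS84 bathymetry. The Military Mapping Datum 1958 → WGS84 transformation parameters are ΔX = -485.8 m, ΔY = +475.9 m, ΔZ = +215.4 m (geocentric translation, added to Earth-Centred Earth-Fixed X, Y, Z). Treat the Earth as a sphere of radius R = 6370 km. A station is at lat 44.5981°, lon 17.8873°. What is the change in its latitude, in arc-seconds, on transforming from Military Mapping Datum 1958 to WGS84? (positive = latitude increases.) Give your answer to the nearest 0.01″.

sin φ = 0.702129, cos φ = 0.712049, sin λ = 0.307146, cos λ = 0.951663.
North component: ΔN = −sin φ cos λ·ΔX − sin φ sin λ·ΔY + cos φ·ΔZ = −(0.702129)(0.951663)(-485.8) − (0.702129)(0.307146)(475.9) + (0.712049)(215.4) = 375.35 m.
1° of latitude spans πR/180 = 111177 m, so Δφ = 375.35 / 111177 × 3600 = 12.154″.

Δφ = 12.15″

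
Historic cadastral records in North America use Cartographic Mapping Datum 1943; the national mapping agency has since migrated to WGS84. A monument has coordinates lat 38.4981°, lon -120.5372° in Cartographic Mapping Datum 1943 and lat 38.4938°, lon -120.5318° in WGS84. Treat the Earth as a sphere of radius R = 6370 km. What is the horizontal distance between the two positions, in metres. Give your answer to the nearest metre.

Δφ = 38.4938° − 38.4981° = -0.0043°; Δλ = -120.5318° − -120.5372° = +0.0054°.
1° along a meridian = πR/180 = 111177 m.
ΔN = Δφ × 111177 = -478.1 m; ΔE = Δλ × 111177 × cos(38.4981°) = +0.0054 × 111177 × 0.782629 = 469.9 m.
Distance = √(ΔE² + ΔN²) = √(469.9² + (-478.1)²) = 670.3 m.

670 m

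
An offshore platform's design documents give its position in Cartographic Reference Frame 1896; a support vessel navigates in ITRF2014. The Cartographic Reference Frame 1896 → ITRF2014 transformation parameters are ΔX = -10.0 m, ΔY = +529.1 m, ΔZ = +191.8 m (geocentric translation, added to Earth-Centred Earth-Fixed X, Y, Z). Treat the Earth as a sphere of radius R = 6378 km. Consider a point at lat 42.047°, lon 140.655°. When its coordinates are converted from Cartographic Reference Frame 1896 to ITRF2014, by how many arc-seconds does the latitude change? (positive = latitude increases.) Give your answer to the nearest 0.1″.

sin φ = 0.669740, cos φ = 0.742596, sin λ = 0.633988, cos λ = -0.773343.
North component: ΔN = −sin φ cos λ·ΔX − sin φ sin λ·ΔY + cos φ·ΔZ = −(0.669740)(-0.773343)(-10.0) − (0.669740)(0.633988)(529.1) + (0.742596)(191.8) = -87.41 m.
1° of latitude spans πR/180 = 111317 m, so Δφ = -87.41 / 111317 × 3600 = -2.827″.

Δφ = -2.8″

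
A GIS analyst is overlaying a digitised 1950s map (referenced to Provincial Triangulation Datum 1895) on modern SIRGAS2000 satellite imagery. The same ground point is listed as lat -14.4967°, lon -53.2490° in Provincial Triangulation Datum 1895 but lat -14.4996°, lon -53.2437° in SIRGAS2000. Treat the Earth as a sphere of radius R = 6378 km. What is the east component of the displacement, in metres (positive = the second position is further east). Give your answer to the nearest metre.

Δφ = -14.4996° − -14.4967° = -0.0029°; Δλ = -53.2437° − -53.2490° = +0.0053°.
1° along a meridian = πR/180 = 111317 m.
ΔN = Δφ × 111317 = -322.8 m; ΔE = Δλ × 111317 × cos(-14.4967°) = +0.0053 × 111317 × 0.968162 = 571.2 m.

ΔE = 571 m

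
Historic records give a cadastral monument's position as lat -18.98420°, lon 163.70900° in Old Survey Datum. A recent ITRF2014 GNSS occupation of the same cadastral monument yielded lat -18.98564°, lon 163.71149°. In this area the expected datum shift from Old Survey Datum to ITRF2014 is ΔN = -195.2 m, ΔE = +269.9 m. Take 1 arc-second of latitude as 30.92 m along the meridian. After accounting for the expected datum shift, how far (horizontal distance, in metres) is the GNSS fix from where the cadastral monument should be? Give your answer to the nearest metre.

36 m

Observed coordinate differences: Δφ = -0.00144°, Δλ = +0.00249°.
Converting to metres (1° lat = 111312 m, cos φ = 0.945608): observed ΔN = -160.3 m, observed ΔE = 262.1 m.
Subtracting the expected shift leaves a residual of -160.3 − (-195.2) = 34.9 m north and 262.1 − (269.9) = -7.8 m east.
Residual distance = √(34.9² + (-7.8)²) = 35.8 m.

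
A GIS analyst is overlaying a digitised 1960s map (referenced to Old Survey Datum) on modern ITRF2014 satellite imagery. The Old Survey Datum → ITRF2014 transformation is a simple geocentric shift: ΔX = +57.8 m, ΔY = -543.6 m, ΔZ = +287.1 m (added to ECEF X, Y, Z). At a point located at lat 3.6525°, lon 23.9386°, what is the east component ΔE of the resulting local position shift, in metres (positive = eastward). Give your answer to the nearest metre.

At φ = 3.6525°, λ = 23.9386°: sin φ = 0.063705, cos φ = 0.997969, sin λ = 0.405757, cos λ = 0.913981.
ΔE = −sin λ·ΔX + cos λ·ΔY = −(0.405757)·(57.8) + (0.913981)·(-543.6) = -520.29 m.

ΔE = -520 m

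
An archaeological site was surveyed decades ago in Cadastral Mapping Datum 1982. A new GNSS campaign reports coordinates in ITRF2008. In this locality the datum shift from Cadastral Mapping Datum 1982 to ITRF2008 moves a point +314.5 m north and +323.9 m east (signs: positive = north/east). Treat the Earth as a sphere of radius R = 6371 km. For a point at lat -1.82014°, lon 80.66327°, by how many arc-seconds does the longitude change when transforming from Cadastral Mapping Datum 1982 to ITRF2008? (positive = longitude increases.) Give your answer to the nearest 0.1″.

Δλ = 10.5″

At latitude -1.82014°, cos φ = 0.999495.
One radian of longitude at latitude φ spans R cos φ, so Δλ = ΔE / (R cos φ) = 323.9 / (6371000 × 0.999495) = 5.0865e-05 rad = 10.492″.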